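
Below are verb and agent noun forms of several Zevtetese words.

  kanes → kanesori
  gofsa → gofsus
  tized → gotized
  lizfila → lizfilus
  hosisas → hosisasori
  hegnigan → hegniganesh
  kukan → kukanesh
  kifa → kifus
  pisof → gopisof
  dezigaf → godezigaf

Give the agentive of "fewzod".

lizfila and dezigaf both have last vowel 'a' yet inflect differently (lizfilus, godezigaf), so the last vowel is not what conditions the rule; the final letter is.
"fewzod" ends in -d. The one such stem in the data (tized → gotized) adds the prefix go-, so the same rule applies.
The other patterns: stems ending in -a drop the final letter and add -us; stems ending in -n add -esh; stems ending in -s add -ori.
So fewzod → gofewzod.

gofewzod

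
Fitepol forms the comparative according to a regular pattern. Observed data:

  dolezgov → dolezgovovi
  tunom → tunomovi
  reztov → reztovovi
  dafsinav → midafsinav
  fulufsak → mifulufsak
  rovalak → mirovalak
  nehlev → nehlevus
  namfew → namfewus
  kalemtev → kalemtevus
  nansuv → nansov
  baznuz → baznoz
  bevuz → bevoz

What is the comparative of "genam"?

dolezgov and dafsinav both end in -v yet inflect differently (dolezgovovi, midafsinav), so the final letter is not what conditions the rule; the last vowel is.
"genam" has last vowel 'a'. The stems whose last vowel is 'a' (dafsinav → midafsinav, fulufsak → mifulufsak, rovalak → mirovalak) add the prefix mi-.
The other patterns: stems whose last vowel is 'o' add -ovi; stems whose last vowel is 'e' add -us; stems whose last vowel is 'u' change the last vowel to 'o'.
So genam → migenam.

migenam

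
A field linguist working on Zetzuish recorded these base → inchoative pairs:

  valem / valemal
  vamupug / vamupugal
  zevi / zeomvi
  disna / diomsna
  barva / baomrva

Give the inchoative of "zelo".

valem and zevi both have 2 vowels yet inflect differently (valemal, zeomvi), so the number of vowels is not what conditions the rule; whether the stem ends in a vowel or a consonant is.
"zelo" ends in a vowel. The stems ending in a vowel (zevi → zeomvi, disna → diomsna, barva → baomrva) insert -om- after the first vowel.
The other pattern: stems ending in a consonant add -al.
So zelo → zeomlo.

zeomlo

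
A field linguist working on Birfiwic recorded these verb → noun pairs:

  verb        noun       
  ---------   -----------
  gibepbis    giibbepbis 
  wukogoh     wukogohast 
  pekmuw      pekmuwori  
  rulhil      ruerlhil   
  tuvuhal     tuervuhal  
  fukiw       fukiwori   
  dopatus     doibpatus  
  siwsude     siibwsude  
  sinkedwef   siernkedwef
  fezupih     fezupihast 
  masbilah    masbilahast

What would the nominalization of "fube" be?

fuibbe

tuvuhal and masbilah both have last vowel 'a' yet inflect differently (tuervuhal, masbilahast), so the last vowel is not what conditions the rule; the final letter is.
"fube" ends in -e. The one such stem in the data (siwsude → siibwsude) inserts -ib- after the first vowel (as do dopatus, gibepbis), so the same rule applies.
So fube → fuibbe.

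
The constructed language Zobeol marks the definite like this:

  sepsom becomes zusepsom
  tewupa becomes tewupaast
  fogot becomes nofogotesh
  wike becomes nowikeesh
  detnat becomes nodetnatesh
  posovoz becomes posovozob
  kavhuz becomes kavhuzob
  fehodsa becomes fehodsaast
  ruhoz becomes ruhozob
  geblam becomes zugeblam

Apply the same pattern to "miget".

nomigetesh

ruhoz and fogot both have last vowel 'o' yet inflect differently (ruhozob, nofogotesh), so the last vowel is not what conditions the rule; the final letter is.
"miget" ends in -t. The stems ending in -t (fogot → nofogotesh, detnat → nodetnatesh) add no- … -esh around the stem.
So miget → nomigetesh.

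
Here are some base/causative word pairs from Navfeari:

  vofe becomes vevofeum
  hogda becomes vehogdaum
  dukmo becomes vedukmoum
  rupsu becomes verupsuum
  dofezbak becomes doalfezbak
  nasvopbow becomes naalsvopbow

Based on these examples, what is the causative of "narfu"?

venarfuum

dukmo and nasvopbow both have last vowel 'o' yet inflect differently (vedukmoum, naalsvopbow), so the last vowel is not what conditions the rule; whether the stem ends in a vowel or a consonant is.
"narfu" ends in a vowel. The stems ending in a vowel (vofe → vevofeum, hogda → vehogdaum, dukmo → vedukmoum) add ve- … -um around the stem.
The other pattern: stems ending in a consonant insert -al- after the first vowel.
So narfu → venarfuum.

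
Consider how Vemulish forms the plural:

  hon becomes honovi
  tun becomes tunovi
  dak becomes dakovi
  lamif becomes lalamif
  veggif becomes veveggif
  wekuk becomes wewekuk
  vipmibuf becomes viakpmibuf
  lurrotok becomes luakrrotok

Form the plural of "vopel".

vovopel

dak and wekuk both end in -k yet inflect differently (dakovi, wewekuk), so the final letter is not what conditions the rule; the number of vowels is.
"vopel" has 2 vowels. The stems with 2 vowels (lamif → lalamif, veggif → veveggif, wekuk → wewekuk) repeat the first consonant+vowel as a prefix.
So vopel → vovopel.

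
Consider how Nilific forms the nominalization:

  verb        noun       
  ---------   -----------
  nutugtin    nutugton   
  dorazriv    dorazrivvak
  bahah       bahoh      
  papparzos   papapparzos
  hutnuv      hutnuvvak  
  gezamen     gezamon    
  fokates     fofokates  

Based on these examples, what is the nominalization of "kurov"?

kurovvak

fokates and gezamen both have last vowel 'e' yet inflect differently (fofokates, gezamon), so the last vowel is not what conditions the rule; the final letter is.
"kurov" ends in -v. The stems ending in -v (dorazriv → dorazrivvak, hutnuv → hutnuvvak) double the final consonant and add -ak.
The other patterns: stems ending in -s repeat the first consonant+vowel as a prefix; stems ending in -h or -n change the last vowel to 'o'.
So kurov → kurovvak.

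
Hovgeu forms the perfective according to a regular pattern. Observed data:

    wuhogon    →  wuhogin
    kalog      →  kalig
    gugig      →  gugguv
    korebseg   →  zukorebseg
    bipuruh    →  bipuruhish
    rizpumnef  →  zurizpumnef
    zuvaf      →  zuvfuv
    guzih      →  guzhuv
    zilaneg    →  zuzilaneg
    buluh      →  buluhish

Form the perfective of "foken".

zufoken

rizpumnef and zuvaf both end in -f yet inflect differently (zurizpumnef, zuvfuv), so the final letter is not what conditions the rule; the last vowel is.
"foken" has last vowel 'e'. The stems whose last vowel is 'e' (zilaneg → zuzilaneg, korebseg → zukorebseg, rizpumnef → zurizpumnef) add the prefix zu-.
The other patterns: stems whose last vowel is 'u' add -ish; stems whose last vowel is 'a' or 'i' delete the last vowel and add -uv; stems whose last vowel is 'o' change the last vowel to 'i'.
So foken → zufoken.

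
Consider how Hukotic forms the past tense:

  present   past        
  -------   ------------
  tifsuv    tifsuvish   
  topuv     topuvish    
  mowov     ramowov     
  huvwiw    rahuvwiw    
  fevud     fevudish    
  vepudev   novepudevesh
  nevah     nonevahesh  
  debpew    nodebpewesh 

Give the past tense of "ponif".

mowov and topuv both end in -v yet inflect differently (ramowov, topuvish), so the final letter is not what conditions the rule; the last vowel is.
"ponif" has last vowel 'i'. The one such stem in the data (huvwiw → rahuvwiw) adds the prefix ra-, so the same rule applies.
So ponif → raponif.

raponif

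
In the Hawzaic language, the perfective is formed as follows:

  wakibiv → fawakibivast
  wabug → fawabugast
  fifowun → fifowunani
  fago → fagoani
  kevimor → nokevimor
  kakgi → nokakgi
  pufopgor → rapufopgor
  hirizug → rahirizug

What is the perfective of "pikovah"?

rapikovah

kevimor and pufopgor both end in -r yet inflect differently (nokevimor, rapufopgor), so the final letter is not what conditions the rule; the first letter is.
"pikovah" begins with p-. The one such stem in the data (pufopgor → rapufopgor) adds the prefix ra-, so the same rule applies.
The other patterns: stems beginning with w- add fa- … -ast around the stem; stems beginning with f- add -ani; stems beginning with k- add the prefix no-.
So pikovah → rapikovah.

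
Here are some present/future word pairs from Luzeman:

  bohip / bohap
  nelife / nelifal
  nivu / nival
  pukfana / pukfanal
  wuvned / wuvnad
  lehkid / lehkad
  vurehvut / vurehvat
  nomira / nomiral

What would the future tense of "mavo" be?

maval

wuvned and nelife both have last vowel 'e' yet inflect differently (wuvnad, nelifal), so the last vowel is not what conditions the rule; whether the stem ends in a vowel or a consonant is.
"mavo" ends in a vowel. The stems ending in a vowel (nomira → nomiral, nelife → nelifal, pukfana → pukfanal) drop the final letter and add -al.
So mavo → maval.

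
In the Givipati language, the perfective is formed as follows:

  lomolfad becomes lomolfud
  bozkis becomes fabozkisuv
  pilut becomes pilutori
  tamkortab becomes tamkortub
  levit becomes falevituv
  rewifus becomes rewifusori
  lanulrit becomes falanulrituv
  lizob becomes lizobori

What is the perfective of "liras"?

lirus

tamkortab and lizob both end in -b yet inflect differently (tamkortub, lizobori), so the final letter is not what conditions the rule; the last vowel is.
"liras" has last vowel 'a'. The stems whose last vowel is 'a' (tamkortab → tamkortub, lomolfad → lomolfud) change the last vowel to 'u'.
So liras → lirus.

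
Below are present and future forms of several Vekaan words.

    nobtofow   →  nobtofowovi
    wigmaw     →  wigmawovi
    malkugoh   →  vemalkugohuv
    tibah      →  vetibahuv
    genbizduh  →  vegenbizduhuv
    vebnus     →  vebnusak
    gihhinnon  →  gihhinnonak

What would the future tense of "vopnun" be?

nobtofow and malkugoh both have last vowel 'o' yet inflect differently (nobtofowovi, vemalkugohuv), so the last vowel is not what conditions the rule; the final letter is.
"vopnun" ends in -n. The one such stem in the data (gihhinnon → gihhinnonak) adds -ak, so the same rule applies.
So vopnun → vopnunak.

vopnunak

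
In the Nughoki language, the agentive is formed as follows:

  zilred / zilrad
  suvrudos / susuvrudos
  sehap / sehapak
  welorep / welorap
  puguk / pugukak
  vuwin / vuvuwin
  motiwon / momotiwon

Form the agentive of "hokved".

welorep and sehap both end in -p yet inflect differently (welorap, sehapak), so the final letter is not what conditions the rule; the last vowel is.
"hokved" has last vowel 'e'. The stems whose last vowel is 'e' (zilred → zilrad, welorep → welorap) change the last vowel to 'a'.
The other patterns: stems whose last vowel is 'i' or 'o' repeat the first consonant+vowel as a prefix; stems whose last vowel is 'a' or 'u' add -ak.
So hokved → hokvad.

hokvad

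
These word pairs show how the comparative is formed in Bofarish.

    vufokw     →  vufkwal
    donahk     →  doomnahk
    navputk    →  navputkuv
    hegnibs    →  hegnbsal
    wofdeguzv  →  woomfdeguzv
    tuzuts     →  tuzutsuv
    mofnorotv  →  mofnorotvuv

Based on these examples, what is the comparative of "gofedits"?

navputk and donahk both end in -k yet inflect differently (navputkuv, doomnahk), so the final letter is not what conditions the rule; the second-to-last letter is.
"gofedits" has second-to-last letter 't'. The stems whose second-to-last letter is 't' (mofnorotv → mofnorotvuv, navputk → navputkuv, tuzuts → tuzutsuv) add -uv.
So gofedits → gofeditsuv.

gofeditsuv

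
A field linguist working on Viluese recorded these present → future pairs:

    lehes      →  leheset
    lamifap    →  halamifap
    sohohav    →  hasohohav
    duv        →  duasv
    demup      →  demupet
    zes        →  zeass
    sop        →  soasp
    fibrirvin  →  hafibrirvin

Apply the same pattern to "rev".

sop and demup both end in -p yet inflect differently (soasp, demupet), so the final letter is not what conditions the rule; the number of vowels is.
"rev" has 1 vowel. The stems with 1 vowel (sop → soasp, zes → zeass, duv → duasv) insert -as- after the first vowel.
So rev → reasv.

reasv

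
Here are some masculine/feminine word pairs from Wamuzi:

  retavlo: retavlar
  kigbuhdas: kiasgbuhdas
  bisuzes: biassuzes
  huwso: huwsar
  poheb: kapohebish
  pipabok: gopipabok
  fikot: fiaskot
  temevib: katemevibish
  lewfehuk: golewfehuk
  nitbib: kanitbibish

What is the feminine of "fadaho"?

"fadaho" ends in -o. The stems ending in -o (retavlo → retavlar, huwso → huwsar) drop the final letter and add -ar.
The other patterns: stems ending in -b add ka- … -ish around the stem; stems ending in -k add the prefix go-; stems ending in -s or -t insert -as- after the first vowel.
So fadaho → fadahar.

fadahar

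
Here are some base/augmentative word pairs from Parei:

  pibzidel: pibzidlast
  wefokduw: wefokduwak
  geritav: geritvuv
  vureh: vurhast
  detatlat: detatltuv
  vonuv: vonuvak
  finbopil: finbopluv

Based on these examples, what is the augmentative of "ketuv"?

ketuvak

geritav and vonuv both end in -v yet inflect differently (geritvuv, vonuvak), so the final letter is not what conditions the rule; the last vowel is.
"ketuv" has last vowel 'u'. The stems whose last vowel is 'u' (wefokduw → wefokduwak, vonuv → vonuvak) add -ak.
The other patterns: stems whose last vowel is 'a' or 'i' delete the last vowel and add -uv; stems whose last vowel is 'e' delete the last vowel and add -ast.
So ketuv → ketuvak.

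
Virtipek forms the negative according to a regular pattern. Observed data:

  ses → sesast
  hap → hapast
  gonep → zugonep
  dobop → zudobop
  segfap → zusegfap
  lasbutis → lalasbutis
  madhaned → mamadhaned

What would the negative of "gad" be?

hap and gonep both end in -p yet inflect differently (hapast, zugonep), so the final letter is not what conditions the rule; the number of vowels is.
"gad" has 1 vowel. The stems with 1 vowel (ses → sesast, hap → hapast) add -ast.
So gad → gadast.

gadast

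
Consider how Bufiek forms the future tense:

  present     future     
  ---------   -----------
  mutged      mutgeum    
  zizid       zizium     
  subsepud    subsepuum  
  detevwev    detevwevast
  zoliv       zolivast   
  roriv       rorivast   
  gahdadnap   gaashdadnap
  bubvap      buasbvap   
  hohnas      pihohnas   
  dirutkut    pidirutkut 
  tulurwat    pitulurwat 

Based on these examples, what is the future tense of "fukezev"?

fukezevast

"fukezev" ends in -v. The stems ending in -v (detevwev → detevwevast, zoliv → zolivast, roriv → rorivast) add -ast.
So fukezev → fukezevast.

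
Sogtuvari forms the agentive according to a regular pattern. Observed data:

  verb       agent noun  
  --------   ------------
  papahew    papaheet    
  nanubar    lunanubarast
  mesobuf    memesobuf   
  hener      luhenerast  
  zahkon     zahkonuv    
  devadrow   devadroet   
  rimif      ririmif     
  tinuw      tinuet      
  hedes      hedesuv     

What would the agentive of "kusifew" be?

kusifeet

hener and papahew both have last vowel 'e' yet inflect differently (luhenerast, papaheet), so the last vowel is not what conditions the rule; the final letter is.
"kusifew" ends in -w. The stems ending in -w (tinuw → tinuet, devadrow → devadroet, papahew → papaheet) drop the final letter and add -et.
So kusifew → kusifeet.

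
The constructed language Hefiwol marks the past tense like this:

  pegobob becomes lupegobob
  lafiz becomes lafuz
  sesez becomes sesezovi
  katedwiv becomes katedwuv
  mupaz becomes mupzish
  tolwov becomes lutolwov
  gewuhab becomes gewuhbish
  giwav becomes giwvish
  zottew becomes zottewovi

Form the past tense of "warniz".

sesez and mupaz both end in -z yet inflect differently (sesezovi, mupzish), so the final letter is not what conditions the rule; the last vowel is.
"warniz" has last vowel 'i'. The stems whose last vowel is 'i' (katedwiv → katedwuv, lafiz → lafuz) change the last vowel to 'u'.
The other patterns: stems whose last vowel is 'e' add -ovi; stems whose last vowel is 'a' delete the last vowel and add -ish; stems whose last vowel is 'o' add the prefix lu-.
So warniz → warnuz.

warnuz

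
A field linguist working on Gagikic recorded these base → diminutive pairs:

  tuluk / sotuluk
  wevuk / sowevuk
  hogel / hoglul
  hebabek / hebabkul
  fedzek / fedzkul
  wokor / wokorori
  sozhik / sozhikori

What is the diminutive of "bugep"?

bugpul

tuluk and hebabek both end in -k yet inflect differently (sotuluk, hebabkul), so the final letter is not what conditions the rule; the last vowel is.
"bugep" has last vowel 'e'. The stems whose last vowel is 'e' (hogel → hoglul, hebabek → hebabkul, fedzek → fedzkul) delete the last vowel and add -ul.
The other patterns: stems whose last vowel is 'u' add the prefix so-; stems whose last vowel is 'i' or 'o' add -ori.
So bugep → bugpul.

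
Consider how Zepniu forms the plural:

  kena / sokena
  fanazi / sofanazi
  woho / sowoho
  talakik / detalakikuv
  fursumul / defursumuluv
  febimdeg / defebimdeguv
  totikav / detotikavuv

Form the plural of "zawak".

dezawakuv

fanazi and talakik both have last vowel 'i' yet inflect differently (sofanazi, detalakikuv), so the last vowel is not what conditions the rule; whether the stem ends in a vowel or a consonant is.
"zawak" ends in a consonant. The stems ending in a consonant (talakik → detalakikuv, fursumul → defursumuluv, febimdeg → defebimdeguv) add de- … -uv around the stem.
The other pattern: stems ending in a vowel add the prefix so-.
So zawak → dezawakuv.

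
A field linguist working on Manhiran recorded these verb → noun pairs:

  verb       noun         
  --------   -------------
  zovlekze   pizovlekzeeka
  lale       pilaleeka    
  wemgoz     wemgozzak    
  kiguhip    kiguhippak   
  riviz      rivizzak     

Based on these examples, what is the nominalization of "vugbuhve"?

lale and wemgoz both have 2 vowels yet inflect differently (pilaleeka, wemgozzak), so the number of vowels is not what conditions the rule; the final letter is.
"vugbuhve" ends in -e. The stems ending in -e (zovlekze → pizovlekzeeka, lale → pilaleeka) add pi- … -eka around the stem.
So vugbuhve → pivugbuhveeka.

pivugbuhveeka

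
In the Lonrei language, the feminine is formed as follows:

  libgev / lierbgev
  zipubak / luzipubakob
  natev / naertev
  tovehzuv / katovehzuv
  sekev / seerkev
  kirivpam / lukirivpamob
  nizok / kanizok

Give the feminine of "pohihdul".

nizok and zipubak both end in -k yet inflect differently (kanizok, luzipubakob), so the final letter is not what conditions the rule; the last vowel is.
"pohihdul" has last vowel 'u'. The one such stem in the data (tovehzuv → katovehzuv) adds the prefix ka-, so the same rule applies.
The other patterns: stems whose last vowel is 'a' add lu- … -ob around the stem; stems whose last vowel is 'e' insert -er- after the first vowel.
So pohihdul → kapohihdul.

kapohihdul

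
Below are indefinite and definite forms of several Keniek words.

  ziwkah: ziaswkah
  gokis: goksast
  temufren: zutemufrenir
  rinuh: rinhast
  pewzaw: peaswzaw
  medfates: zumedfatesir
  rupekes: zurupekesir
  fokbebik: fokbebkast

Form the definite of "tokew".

rinuh and ziwkah both end in -h yet inflect differently (rinhast, ziaswkah), so the final letter is not what conditions the rule; the last vowel is.
"tokew" has last vowel 'e'. The stems whose last vowel is 'e' (rupekes → zurupekesir, temufren → zutemufrenir, medfates → zumedfatesir) add zu- … -ir around the stem.
The other patterns: stems whose last vowel is 'i' or 'u' delete the last vowel and add -ast; stems whose last vowel is 'a' insert -as- after the first vowel.
So tokew → zutokewir.

zutokewir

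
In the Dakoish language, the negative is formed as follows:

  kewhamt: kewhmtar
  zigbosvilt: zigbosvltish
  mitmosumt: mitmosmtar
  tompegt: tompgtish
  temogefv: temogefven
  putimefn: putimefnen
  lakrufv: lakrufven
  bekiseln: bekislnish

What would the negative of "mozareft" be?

"mozareft" has second-to-last letter 'f'. The stems whose second-to-last letter is 'f' (lakrufv → lakrufven, temogefv → temogefven, putimefn → putimefnen) add -en.
The other patterns: stems whose second-to-last letter is 'm' delete the last vowel and add -ar; stems whose second-to-last letter is 'g' or 'l' delete the last vowel and add -ish.
So mozareft → mozareften.

mozareften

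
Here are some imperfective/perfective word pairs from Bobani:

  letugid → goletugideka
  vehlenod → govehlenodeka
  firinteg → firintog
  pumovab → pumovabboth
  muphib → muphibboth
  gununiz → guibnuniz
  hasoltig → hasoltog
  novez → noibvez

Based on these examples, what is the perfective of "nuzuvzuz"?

nuibzuvzuz

muphib and hasoltig both have last vowel 'i' yet inflect differently (muphibboth, hasoltog), so the last vowel is not what conditions the rule; the final letter is.
"nuzuvzuz" ends in -z. The stems ending in -z (novez → noibvez, gununiz → guibnuniz) insert -ib- after the first vowel.
So nuzuvzuz → nuibzuvzuz.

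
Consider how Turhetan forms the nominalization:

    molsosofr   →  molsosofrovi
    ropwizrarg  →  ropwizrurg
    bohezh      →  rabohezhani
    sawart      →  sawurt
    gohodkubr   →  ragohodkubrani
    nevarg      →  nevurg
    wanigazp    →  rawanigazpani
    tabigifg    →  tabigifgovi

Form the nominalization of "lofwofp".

lofwofpovi

tabigifg and nevarg both end in -g yet inflect differently (tabigifgovi, nevurg), so the final letter is not what conditions the rule; the second-to-last letter is.
"lofwofp" has second-to-last letter 'f'. The stems whose second-to-last letter is 'f' (molsosofr → molsosofrovi, tabigifg → tabigifgovi) add -ovi.
So lofwofp → lofwofpovi.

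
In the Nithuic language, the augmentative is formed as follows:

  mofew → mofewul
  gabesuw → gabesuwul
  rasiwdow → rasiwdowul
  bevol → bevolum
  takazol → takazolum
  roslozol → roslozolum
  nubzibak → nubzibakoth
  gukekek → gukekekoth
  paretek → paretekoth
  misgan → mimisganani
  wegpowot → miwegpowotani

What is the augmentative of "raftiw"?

rasiwdow and bevol both have last vowel 'o' yet inflect differently (rasiwdowul, bevolum), so the last vowel is not what conditions the rule; the final letter is.
"raftiw" ends in -w. The stems ending in -w (mofew → mofewul, gabesuw → gabesuwul, rasiwdow → rasiwdowul) add -ul.
So raftiw → raftiwul.

raftiwul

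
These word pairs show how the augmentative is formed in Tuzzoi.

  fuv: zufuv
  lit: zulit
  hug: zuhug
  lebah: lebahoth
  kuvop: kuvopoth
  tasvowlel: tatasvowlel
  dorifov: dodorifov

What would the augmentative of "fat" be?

fuv and dorifov both end in -v yet inflect differently (zufuv, dodorifov), so the final letter is not what conditions the rule; the number of vowels is.
"fat" has 1 vowel. The stems with 1 vowel (fuv → zufuv, lit → zulit, hug → zuhug) add the prefix zu-.
The other patterns: stems with 2 vowels add -oth; stems with 3 vowels repeat the first consonant+vowel as a prefix.
So fat → zufat.

zufat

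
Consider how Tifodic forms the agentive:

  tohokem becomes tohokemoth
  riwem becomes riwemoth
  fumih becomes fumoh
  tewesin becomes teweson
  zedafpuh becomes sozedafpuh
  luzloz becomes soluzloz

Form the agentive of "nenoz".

sonenoz

fumih and zedafpuh both end in -h yet inflect differently (fumoh, sozedafpuh), so the final letter is not what conditions the rule; the last vowel is.
"nenoz" has last vowel 'o'. The one such stem in the data (luzloz → soluzloz) adds the prefix so-, so the same rule applies.
So nenoz → sonenoz.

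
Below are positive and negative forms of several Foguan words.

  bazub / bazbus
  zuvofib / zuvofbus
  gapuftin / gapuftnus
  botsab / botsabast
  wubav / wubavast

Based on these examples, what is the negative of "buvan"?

bazub and botsab both end in -b yet inflect differently (bazbus, botsabast), so the final letter is not what conditions the rule; the last vowel is.
"buvan" has last vowel 'a'. The stems whose last vowel is 'a' (botsab → botsabast, wubav → wubavast) add -ast.
The other pattern: stems whose last vowel is 'i' or 'u' delete the last vowel and add -us.
So buvan → buvanast.

buvanast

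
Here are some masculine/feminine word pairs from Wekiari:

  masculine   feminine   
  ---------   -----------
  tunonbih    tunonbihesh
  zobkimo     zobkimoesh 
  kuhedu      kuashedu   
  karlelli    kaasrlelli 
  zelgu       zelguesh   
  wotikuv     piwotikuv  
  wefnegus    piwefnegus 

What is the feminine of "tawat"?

kuhedu and zelgu both end in -u yet inflect differently (kuashedu, zelguesh), so the final letter is not what conditions the rule; the first letter is.
"tawat" begins with t-. The one such stem in the data (tunonbih → tunonbihesh) adds -esh, so the same rule applies.
The other patterns: stems beginning with k- insert -as- after the first vowel; stems beginning with w- add the prefix pi-.
So tawat → tawatesh.

tawatesh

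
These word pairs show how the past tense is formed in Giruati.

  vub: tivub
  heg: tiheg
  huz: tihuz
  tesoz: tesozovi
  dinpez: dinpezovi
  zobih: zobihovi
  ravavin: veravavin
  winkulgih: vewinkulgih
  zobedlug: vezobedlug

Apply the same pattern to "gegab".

gegabovi

"gegab" has 2 vowels. The stems with 2 vowels (tesoz → tesozovi, dinpez → dinpezovi, zobih → zobihovi) add -ovi.
The other patterns: stems with 1 vowel add the prefix ti-; stems with 3 vowels add the prefix ve-.
So gegab → gegabovi.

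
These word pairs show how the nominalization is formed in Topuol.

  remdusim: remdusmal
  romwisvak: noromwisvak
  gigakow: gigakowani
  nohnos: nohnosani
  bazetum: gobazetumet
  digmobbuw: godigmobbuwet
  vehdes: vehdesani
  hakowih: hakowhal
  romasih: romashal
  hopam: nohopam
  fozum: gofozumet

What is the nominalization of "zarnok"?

hopam and fozum both end in -m yet inflect differently (nohopam, gofozumet), so the final letter is not what conditions the rule; the last vowel is.
"zarnok" has last vowel 'o'. The stems whose last vowel is 'o' (nohnos → nohnosani, gigakow → gigakowani) add -ani.
The other patterns: stems whose last vowel is 'a' add the prefix no-; stems whose last vowel is 'u' add go- … -et around the stem; stems whose last vowel is 'i' delete the last vowel and add -al.
So zarnok → zarnokani.

zarnokani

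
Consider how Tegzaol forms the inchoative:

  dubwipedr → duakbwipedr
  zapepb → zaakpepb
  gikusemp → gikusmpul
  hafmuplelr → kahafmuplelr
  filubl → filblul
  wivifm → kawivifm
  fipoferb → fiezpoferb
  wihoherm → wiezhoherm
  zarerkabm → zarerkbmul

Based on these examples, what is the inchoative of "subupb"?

suakbupb

wihoherm and zarerkabm both end in -m yet inflect differently (wiezhoherm, zarerkbmul), so the final letter is not what conditions the rule; the second-to-last letter is.
"subupb" has second-to-last letter 'p'. The one such stem in the data (zapepb → zaakpepb) inserts -ak- after the first vowel (as does dubwipedr), so the same rule applies.
The other patterns: stems whose second-to-last letter is 'r' insert -ez- after the first vowel; stems whose second-to-last letter is 'b' or 'm' delete the last vowel and add -ul; stems whose second-to-last letter is 'f' or 'l' add the prefix ka-.
So subupb → suakbupb.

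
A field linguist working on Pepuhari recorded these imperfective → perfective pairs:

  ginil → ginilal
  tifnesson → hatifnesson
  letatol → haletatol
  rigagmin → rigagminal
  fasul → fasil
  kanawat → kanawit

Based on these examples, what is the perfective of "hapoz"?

hahapoz

rigagmin and tifnesson both end in -n yet inflect differently (rigagminal, hatifnesson), so the final letter is not what conditions the rule; the last vowel is.
"hapoz" has last vowel 'o'. The stems whose last vowel is 'o' (tifnesson → hatifnesson, letatol → haletatol) add the prefix ha-.
So hapoz → hahapoz.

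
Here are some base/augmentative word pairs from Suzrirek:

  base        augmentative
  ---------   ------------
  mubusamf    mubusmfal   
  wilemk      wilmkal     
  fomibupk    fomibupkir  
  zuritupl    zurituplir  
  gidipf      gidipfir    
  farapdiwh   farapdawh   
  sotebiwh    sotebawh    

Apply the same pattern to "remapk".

remapkir

wilemk and fomibupk both end in -k yet inflect differently (wilmkal, fomibupkir), so the final letter is not what conditions the rule; the second-to-last letter is.
"remapk" has second-to-last letter 'p'. The stems whose second-to-last letter is 'p' (fomibupk → fomibupkir, zuritupl → zurituplir, gidipf → gidipfir) add -ir.
The other patterns: stems whose second-to-last letter is 'm' delete the last vowel and add -al; stems whose second-to-last letter is 'w' change the last vowel to 'a'.
So remapk → remapkir.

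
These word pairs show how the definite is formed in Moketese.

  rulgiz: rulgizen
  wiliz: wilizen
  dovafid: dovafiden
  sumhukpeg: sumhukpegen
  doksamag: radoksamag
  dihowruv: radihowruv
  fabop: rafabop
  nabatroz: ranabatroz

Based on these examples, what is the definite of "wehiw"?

sumhukpeg and doksamag both end in -g yet inflect differently (sumhukpegen, radoksamag), so the final letter is not what conditions the rule; the last vowel is.
"wehiw" has last vowel 'i'. The stems whose last vowel is 'i' (rulgiz → rulgizen, dovafid → dovafiden, wiliz → wilizen) add -en.
The other pattern: stems whose last vowel is 'a', 'o' or 'u' add the prefix ra-.
So wehiw → wehiwen.

wehiwen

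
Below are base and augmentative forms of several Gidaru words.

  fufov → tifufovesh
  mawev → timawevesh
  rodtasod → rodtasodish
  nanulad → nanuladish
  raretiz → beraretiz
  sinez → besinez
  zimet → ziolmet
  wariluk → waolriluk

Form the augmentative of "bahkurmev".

fufov and rodtasod both have last vowel 'o' yet inflect differently (tifufovesh, rodtasodish), so the last vowel is not what conditions the rule; the final letter is.
"bahkurmev" ends in -v. The stems ending in -v (fufov → tifufovesh, mawev → timawevesh) add ti- … -esh around the stem.
The other patterns: stems ending in -d add -ish; stems ending in -z add the prefix be-; stems ending in -k or -t insert -ol- after the first vowel.
So bahkurmev → tibahkurmevesh.

tibahkurmevesh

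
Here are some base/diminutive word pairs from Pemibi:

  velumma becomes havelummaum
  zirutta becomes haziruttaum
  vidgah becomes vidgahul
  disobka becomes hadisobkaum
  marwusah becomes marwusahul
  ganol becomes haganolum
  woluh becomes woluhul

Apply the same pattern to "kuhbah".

marwusah and velumma both have last vowel 'a' yet inflect differently (marwusahul, havelummaum), so the last vowel is not what conditions the rule; the final letter is.
"kuhbah" ends in -h. The stems ending in -h (marwusah → marwusahul, vidgah → vidgahul, woluh → woluhul) add -ul.
The other pattern: stems ending in -a or -l add ha- … -um around the stem.
So kuhbah → kuhbahul.

kuhbahul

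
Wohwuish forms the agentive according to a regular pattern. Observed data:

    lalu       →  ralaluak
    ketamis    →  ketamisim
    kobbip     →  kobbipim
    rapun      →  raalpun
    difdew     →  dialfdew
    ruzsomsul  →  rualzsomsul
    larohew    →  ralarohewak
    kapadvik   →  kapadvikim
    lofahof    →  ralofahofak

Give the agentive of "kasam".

kasamim

larohew and difdew both end in -w yet inflect differently (ralarohewak, dialfdew), so the final letter is not what conditions the rule; the first letter is.
"kasam" begins with k-. The stems beginning with k- (ketamis → ketamisim, kobbip → kobbipim, kapadvik → kapadvikim) add -im.
The other patterns: stems beginning with l- add ra- … -ak around the stem; stems beginning with d- or r- insert -al- after the first vowel.
So kasam → kasamim.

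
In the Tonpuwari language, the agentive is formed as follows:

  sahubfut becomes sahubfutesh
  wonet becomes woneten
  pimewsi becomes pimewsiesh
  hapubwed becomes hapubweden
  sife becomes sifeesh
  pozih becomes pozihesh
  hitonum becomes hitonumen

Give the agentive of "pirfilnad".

pirfilnadesh

sahubfut and wonet both end in -t yet inflect differently (sahubfutesh, woneten), so the final letter is not what conditions the rule; the first letter is.
"pirfilnad" begins with p-. The stems beginning with p- (pimewsi → pimewsiesh, pozih → pozihesh) add -esh.
The other pattern: stems beginning with h- or w- add -en.
So pirfilnad → pirfilnadesh.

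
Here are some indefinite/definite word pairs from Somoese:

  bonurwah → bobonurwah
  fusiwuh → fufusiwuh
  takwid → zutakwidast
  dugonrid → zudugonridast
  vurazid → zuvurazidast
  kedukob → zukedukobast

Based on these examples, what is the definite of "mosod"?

zumosodast

bonurwah and dugonrid both have 3 vowels yet inflect differently (bobonurwah, zudugonridast), so the number of vowels is not what conditions the rule; the final letter is.
"mosod" ends in -d. The stems ending in -d (takwid → zutakwidast, dugonrid → zudugonridast, vurazid → zuvurazidast) add zu- … -ast around the stem.
So mosod → zumosodast.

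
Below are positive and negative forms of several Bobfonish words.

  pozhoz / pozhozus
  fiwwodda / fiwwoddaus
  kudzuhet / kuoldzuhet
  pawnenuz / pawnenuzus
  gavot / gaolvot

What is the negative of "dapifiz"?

gavot and pozhoz both have last vowel 'o' yet inflect differently (gaolvot, pozhozus), so the last vowel is not what conditions the rule; the final letter is.
"dapifiz" ends in -z. The stems ending in -z (pawnenuz → pawnenuzus, pozhoz → pozhozus) add -us.
So dapifiz → dapifizus.

dapifizus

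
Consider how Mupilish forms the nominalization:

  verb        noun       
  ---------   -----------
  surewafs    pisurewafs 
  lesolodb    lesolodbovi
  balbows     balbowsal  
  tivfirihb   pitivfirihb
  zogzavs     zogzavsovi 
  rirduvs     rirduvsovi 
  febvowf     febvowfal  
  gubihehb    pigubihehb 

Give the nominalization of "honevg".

surewafs and balbows both end in -s yet inflect differently (pisurewafs, balbowsal), so the final letter is not what conditions the rule; the second-to-last letter is.
"honevg" has second-to-last letter 'v'. The stems whose second-to-last letter is 'v' (rirduvs → rirduvsovi, zogzavs → zogzavsovi) add -ovi.
The other patterns: stems whose second-to-last letter is 'f' or 'h' add the prefix pi-; stems whose second-to-last letter is 'w' add -al.
So honevg → honevgovi.

honevgovi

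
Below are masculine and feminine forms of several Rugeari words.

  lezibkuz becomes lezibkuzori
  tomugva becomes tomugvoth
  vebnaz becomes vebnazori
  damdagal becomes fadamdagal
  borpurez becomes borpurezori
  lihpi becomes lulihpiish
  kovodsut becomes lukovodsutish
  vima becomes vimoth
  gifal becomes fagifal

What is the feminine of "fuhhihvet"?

vebnaz and damdagal both have last vowel 'a' yet inflect differently (vebnazori, fadamdagal), so the last vowel is not what conditions the rule; the final letter is.
"fuhhihvet" ends in -t. The one such stem in the data (kovodsut → lukovodsutish) adds lu- … -ish around the stem, so the same rule applies.
So fuhhihvet → lufuhhihvetish.

lufuhhihvetish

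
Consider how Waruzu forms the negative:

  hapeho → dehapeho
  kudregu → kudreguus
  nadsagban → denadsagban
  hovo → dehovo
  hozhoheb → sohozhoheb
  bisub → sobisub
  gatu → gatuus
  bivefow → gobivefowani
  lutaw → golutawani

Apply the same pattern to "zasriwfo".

"zasriwfo" ends in -o. The stems ending in -o (hapeho → dehapeho, hovo → dehovo) add the prefix de-.
So zasriwfo → dezasriwfo.

dezasriwfo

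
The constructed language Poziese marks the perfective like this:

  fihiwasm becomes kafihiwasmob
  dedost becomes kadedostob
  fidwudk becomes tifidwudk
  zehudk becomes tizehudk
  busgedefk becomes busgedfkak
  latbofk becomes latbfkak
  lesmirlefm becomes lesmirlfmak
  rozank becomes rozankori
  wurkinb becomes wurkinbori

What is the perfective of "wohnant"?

wohnantori

"wohnant" has second-to-last letter 'n'. The stems whose second-to-last letter is 'n' (rozank → rozankori, wurkinb → wurkinbori) add -ori.
So wohnant → wohnantori.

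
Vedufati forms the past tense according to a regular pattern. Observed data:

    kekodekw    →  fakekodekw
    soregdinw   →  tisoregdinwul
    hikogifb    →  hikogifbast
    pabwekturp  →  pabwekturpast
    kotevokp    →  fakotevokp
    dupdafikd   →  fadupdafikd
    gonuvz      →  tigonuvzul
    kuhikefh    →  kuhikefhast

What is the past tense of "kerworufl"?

pabwekturp and kotevokp both end in -p yet inflect differently (pabwekturpast, fakotevokp), so the final letter is not what conditions the rule; the second-to-last letter is.
"kerworufl" has second-to-last letter 'f'. The stems whose second-to-last letter is 'f' (kuhikefh → kuhikefhast, hikogifb → hikogifbast) add -ast.
So kerworufl → kerworuflast.

kerworuflast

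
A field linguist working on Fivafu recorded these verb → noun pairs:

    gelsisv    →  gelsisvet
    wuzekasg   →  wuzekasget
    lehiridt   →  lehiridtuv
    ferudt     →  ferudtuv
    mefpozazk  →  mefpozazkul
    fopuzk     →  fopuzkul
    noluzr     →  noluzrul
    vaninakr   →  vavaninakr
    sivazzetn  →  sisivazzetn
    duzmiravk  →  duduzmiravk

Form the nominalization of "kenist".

noluzr and vaninakr both end in -r yet inflect differently (noluzrul, vavaninakr), so the final letter is not what conditions the rule; the second-to-last letter is.
"kenist" has second-to-last letter 's'. The stems whose second-to-last letter is 's' (gelsisv → gelsisvet, wuzekasg → wuzekasget) add -et.
The other patterns: stems whose second-to-last letter is 'd' add -uv; stems whose second-to-last letter is 'z' add -ul; stems whose second-to-last letter is 'k', 't' or 'v' repeat the first consonant+vowel as a prefix.
So kenist → kenistet.

kenistet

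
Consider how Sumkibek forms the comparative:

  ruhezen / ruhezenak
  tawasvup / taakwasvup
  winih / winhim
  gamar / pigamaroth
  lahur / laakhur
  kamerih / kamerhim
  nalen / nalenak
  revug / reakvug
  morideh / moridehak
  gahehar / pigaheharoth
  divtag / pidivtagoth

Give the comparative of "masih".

"masih" has last vowel 'i'. The stems whose last vowel is 'i' (kamerih → kamerhim, winih → winhim) delete the last vowel and add -im.
The other patterns: stems whose last vowel is 'u' insert -ak- after the first vowel; stems whose last vowel is 'e' add -ak; stems whose last vowel is 'a' add pi- … -oth around the stem.
So masih → mashim.

mashim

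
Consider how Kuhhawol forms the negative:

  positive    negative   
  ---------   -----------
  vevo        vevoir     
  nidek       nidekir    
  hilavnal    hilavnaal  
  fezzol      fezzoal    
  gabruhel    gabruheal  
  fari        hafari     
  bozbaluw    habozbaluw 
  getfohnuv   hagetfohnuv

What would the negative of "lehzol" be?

lehzoal

vevo and fezzol both have last vowel 'o' yet inflect differently (vevoir, fezzoal), so the last vowel is not what conditions the rule; the final letter is.
"lehzol" ends in -l. The stems ending in -l (hilavnal → hilavnaal, fezzol → fezzoal, gabruhel → gabruheal) drop the final letter and add -al.
The other patterns: stems ending in -k or -o add -ir; stems ending in -i, -v or -w add the prefix ha-.
So lehzol → lehzoal.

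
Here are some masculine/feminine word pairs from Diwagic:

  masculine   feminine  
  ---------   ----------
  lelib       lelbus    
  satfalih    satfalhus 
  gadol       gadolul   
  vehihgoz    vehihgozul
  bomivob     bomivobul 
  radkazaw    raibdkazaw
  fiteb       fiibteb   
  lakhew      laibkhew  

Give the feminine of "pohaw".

poibhaw

lelib and bomivob both end in -b yet inflect differently (lelbus, bomivobul), so the final letter is not what conditions the rule; the last vowel is.
"pohaw" has last vowel 'a'. The one such stem in the data (radkazaw → raibdkazaw) inserts -ib- after the first vowel (as do fiteb, lakhew), so the same rule applies.
So pohaw → poibhaw.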